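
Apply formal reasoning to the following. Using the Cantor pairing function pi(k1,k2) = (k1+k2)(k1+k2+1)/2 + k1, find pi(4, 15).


k1 + k2 = 19
(k1+k2)(k1+k2+1)/2 = 19 * 20 / 2 = 190
pi = 190 + 4 = 194

194


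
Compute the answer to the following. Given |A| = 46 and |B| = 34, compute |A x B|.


The Cartesian product A x B contains all ordered pairs (a, b).
|A x B| = |A| * |B| = 46 * 34 = 1564

1564


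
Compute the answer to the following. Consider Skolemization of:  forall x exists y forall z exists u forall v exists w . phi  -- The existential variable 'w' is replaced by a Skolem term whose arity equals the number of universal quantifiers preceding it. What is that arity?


Quantifier prefix: forall x exists y forall z exists u forall v exists w
'w' is existentially quantified at position 6.
Universal variables preceding it: x, z, v
Skolem function arity = 3

3


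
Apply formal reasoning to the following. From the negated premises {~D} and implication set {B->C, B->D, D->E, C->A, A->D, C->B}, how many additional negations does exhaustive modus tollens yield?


Initial negated facts: {~D}
Apply modus tollens to closure:
  ~D and B->D  =>  ~B
  ~D and A->D  =>  ~A
  ~B and C->B  =>  ~C
Final negated: {~A, ~B, ~C, ~D}
New negations: {~A, ~B, ~C}
Count = 3

3


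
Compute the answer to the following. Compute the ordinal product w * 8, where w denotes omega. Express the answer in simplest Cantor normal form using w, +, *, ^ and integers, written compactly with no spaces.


Compute w * 8.
Ordinal * is associative and left-distributive over +, but NOT commutative; for finite n>1, n*w = w but w*n stays w*n.
w * 8 means 8 copies of w concatenated: w*8.
Result = w*8

w*8


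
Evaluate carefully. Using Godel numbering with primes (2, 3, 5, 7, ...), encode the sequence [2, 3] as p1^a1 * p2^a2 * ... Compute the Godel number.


Encode each element as an exponent of the corresponding prime:
  2^2 = 4
  3^3 = 27
Product = 4 * 27 = 108

108


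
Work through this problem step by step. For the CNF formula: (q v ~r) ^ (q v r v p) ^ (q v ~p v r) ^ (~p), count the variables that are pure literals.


Check each variable for pure literal status:
p: mixed (not pure)
q: pure positive
r: mixed (not pure)
Pure literal count = 1

1


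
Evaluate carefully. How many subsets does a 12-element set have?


The power set of a set with n elements has 2^n elements.
|P(S)| = 2^12 = 4096

4096


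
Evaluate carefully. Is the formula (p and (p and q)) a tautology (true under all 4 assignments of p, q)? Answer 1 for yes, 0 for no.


Check all 4 assignments:
p=0, q=0: 0
p=0, q=1: 0
p=1, q=0: 0
p=1, q=1: 1
Satisfying count = 1/4.
Tautology iff count = 4: no.

0


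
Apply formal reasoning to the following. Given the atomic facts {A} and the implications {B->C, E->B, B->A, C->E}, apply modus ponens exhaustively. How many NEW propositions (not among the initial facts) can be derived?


Initial facts: {A}
Apply modus ponens to closure:
  (no implication fires)
Final known: {A}
New propositions: {(none)}
Count = 0

0


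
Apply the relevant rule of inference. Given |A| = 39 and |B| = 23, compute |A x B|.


The Cartesian product A x B contains all ordered pairs (a, b).
|A x B| = |A| * |B| = 39 * 23 = 897

897


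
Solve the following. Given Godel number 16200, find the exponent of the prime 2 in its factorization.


Factorize 16200 by dividing by 2 repeatedly.
Division steps: 2 divides 16200 exactly 3 time(s).
Exponent of 2 = 3

3


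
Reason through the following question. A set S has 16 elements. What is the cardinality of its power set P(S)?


The power set of a set with n elements has 2^n elements.
|P(S)| = 2^16 = 65536

65536


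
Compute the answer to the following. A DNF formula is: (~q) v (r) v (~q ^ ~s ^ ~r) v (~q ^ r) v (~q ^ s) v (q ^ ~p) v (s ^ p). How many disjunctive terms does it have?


A DNF formula is a disjunction of terms (conjunctions).
Terms are separated by v.
Counting the disjuncts: 7 terms.

7


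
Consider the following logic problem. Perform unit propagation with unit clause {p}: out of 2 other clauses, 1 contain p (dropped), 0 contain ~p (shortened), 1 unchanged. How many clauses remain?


Satisfied (removed): 1
Shortened (remain): 0
Unchanged (remain): 1
Remaining = 0 + 1 = 1

1


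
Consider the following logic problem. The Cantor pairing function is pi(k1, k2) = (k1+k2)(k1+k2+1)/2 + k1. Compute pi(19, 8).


k1 + k2 = 27
(k1+k2)(k1+k2+1)/2 = 27 * 28 / 2 = 378
pi = 378 + 19 = 397

397


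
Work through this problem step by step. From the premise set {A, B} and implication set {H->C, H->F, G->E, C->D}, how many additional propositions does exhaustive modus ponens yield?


Initial facts: {A, B}
Apply modus ponens to closure:
  (no implication fires)
Final known: {A, B}
New propositions: {(none)}
Count = 0

0


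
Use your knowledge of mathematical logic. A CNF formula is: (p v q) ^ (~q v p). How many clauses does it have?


A CNF formula is a conjunction of clauses.
Clauses are separated by ^.
Counting the conjuncts: 2 clauses.

2


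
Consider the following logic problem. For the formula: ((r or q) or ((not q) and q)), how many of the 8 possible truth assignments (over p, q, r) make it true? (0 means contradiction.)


Check all 8 assignments:
p=0, q=0, r=0: 0
p=0, q=0, r=1: 1
p=0, q=1, r=0: 1
p=0, q=1, r=1: 1
p=1, q=0, r=0: 0
p=1, q=0, r=1: 1
p=1, q=1, r=0: 1
p=1, q=1, r=1: 1
Count of True = 6

6


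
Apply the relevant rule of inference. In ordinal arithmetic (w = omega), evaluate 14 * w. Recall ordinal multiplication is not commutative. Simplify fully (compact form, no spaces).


Compute 14 * w.
Ordinal * is associative and left-distributive over +, but NOT commutative; for finite n>1, n*w = w but w*n stays w*n.
For finite n>0, n * w = sup{n*k : k<w} = w. So 14 * w = w.
Result = w

w


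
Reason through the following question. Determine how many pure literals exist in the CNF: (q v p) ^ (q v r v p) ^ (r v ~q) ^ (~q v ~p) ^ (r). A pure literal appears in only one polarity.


Check each variable for pure literal status:
p: mixed (not pure)
q: mixed (not pure)
r: pure positive
Pure literal count = 1

1


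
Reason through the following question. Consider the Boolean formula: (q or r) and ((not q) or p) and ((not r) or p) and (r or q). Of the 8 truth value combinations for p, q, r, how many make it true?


Evaluate all 8 assignments for p, q, r:
p=0, q=0, r=0: 0
p=0, q=0, r=1: 0
p=0, q=1, r=0: 0
p=0, q=1, r=1: 0
p=1, q=0, r=0: 0
p=1, q=0, r=1: 1
p=1, q=1, r=0: 1
p=1, q=1, r=1: 1
Satisfying count = 3

3


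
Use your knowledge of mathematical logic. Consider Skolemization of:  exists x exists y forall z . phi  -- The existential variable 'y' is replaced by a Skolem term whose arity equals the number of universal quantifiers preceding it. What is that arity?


Quantifier prefix: exists x exists y forall z
'y' is existentially quantified at position 2.
No universal quantifiers precede it.
Skolem function arity = 0 (a Skolem constant)

0


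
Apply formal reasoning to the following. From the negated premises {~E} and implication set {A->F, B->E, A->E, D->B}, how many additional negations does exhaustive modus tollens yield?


Initial negated facts: {~E}
Apply modus tollens to closure:
  ~E and B->E  =>  ~B
  ~E and A->E  =>  ~A
  ~B and D->B  =>  ~D
Final negated: {~A, ~B, ~D, ~E}
New negations: {~A, ~B, ~D}
Count = 3

3


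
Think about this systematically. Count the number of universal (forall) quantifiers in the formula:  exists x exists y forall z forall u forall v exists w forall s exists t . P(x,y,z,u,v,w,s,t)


Quantifier prefix: exists x exists y forall z forall u forall v exists w forall s exists t
Mark each quantifier type:
  E E U U U E U E
Universal count = 4, Existential count = 4
Asked for universal (forall) quantifiers: 4

4


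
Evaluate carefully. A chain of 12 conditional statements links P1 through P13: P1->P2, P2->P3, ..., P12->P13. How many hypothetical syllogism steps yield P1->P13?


With 12 implications in a chain connecting 13 propositions:
P1->P2, P2->P3, ..., P12->P13
Steps needed = (number of implications) - 1 = 12 - 1 = 11

11


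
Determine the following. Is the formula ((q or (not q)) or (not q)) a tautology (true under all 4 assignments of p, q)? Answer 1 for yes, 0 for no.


Check all 4 assignments:
p=0, q=0: 1
p=0, q=1: 1
p=1, q=0: 1
p=1, q=1: 1
Satisfying count = 4/4.
Tautology iff count = 4: yes.

1


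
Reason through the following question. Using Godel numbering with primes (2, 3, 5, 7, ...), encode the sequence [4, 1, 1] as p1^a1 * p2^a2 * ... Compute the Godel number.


Encode each element as an exponent of the corresponding prime:
  2^4 = 16
  3^1 = 3
  5^1 = 5
Product = 16 * 3 * 5 = 240

240


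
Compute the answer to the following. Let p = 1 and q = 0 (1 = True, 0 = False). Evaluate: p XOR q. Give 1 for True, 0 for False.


p = 1, q = 0
Operation: p XOR q
Evaluate: 1 XOR 0 = 1

1


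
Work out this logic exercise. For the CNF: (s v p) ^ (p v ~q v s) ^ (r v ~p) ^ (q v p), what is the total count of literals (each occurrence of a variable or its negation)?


Counting literals in each clause:
Clause 1: 2 literal(s)
Clause 2: 3 literal(s)
Clause 3: 2 literal(s)
Clause 4: 2 literal(s)
Total = 9

9


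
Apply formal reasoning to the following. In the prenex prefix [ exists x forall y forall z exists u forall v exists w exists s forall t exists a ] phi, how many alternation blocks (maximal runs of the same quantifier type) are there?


Quantifier-type sequence: E A A E A E E A E  (A=forall, E=exists)
Group into maximal same-type runs:
  Ex1 | Ax2 | Ex1 | Ax1 | Ex2 | Ax1 | Ex1
Number of blocks = 7

7


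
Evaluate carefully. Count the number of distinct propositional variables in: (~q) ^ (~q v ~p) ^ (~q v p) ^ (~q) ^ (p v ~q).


Identify each variable that appears in the formula.
Variables found: p, q
Count = 2

2


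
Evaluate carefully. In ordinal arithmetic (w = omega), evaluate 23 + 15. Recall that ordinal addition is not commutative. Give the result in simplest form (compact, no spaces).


Compute 23 + 15.
Ordinal + is associative but NOT commutative; for finite n>0, n + w = w but w + n stays w+n.
Both operands finite; ordinal + agrees with natural +: 23 + 15 = 38.
Result = 38

38


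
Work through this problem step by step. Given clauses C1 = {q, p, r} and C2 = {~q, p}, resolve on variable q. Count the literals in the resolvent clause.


Remove q from C1 and ~q from C2.
C1 remainder: {p, r}
C2 remainder: {p}
Union (resolvent): {p, r}
Resolvent has 2 literal(s).

2


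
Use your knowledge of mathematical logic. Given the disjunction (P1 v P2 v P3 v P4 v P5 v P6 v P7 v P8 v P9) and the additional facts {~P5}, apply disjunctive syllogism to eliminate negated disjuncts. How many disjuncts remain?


Original disjuncts (9): P1, P2, P3, P4, P5, P6, P7, P8, P9
Negated (eliminate): ~P5
Remaining disjuncts: P1, P2, P3, P4, P6, P7, P8, P9
Count = 9 - 1 = 8

8


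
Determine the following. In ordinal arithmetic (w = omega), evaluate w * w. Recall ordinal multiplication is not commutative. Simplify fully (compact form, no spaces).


Compute w * w.
Ordinal * is associative and left-distributive over +, but NOT commutative; for finite n>1, n*w = w but w*n stays w*n.
w * w = w^2 by definition.
Result = w^2

w^2


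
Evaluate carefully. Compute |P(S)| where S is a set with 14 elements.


The power set of a set with n elements has 2^n elements.
|P(S)| = 2^14 = 16384

16384


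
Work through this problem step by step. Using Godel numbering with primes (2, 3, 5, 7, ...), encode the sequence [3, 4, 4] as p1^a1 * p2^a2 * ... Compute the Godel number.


Encode each element as an exponent of the corresponding prime:
  2^3 = 8
  3^4 = 81
  5^4 = 625
Product = 8 * 81 * 625 = 405000

405000


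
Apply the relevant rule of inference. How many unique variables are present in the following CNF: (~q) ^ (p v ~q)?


Identify each variable that appears in the formula.
Variables found: p, q
Count = 2

2


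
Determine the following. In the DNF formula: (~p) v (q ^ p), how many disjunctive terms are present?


A DNF formula is a disjunction of terms (conjunctions).
Terms are separated by v.
Counting the disjuncts: 2 terms.

2


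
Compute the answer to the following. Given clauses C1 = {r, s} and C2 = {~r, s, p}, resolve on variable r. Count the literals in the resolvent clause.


Remove r from C1 and ~r from C2.
C1 remainder: {s}
C2 remainder: {s, p}
Union (resolvent): {p, s}
Resolvent has 2 literal(s).

2


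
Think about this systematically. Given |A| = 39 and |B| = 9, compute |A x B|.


The Cartesian product A x B contains all ordered pairs (a, b).
|A x B| = |A| * |B| = 39 * 9 = 351

351


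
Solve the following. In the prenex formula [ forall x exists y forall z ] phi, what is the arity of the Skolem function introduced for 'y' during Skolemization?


Quantifier prefix: forall x exists y forall z
'y' is existentially quantified at position 2.
Universal variables preceding it: x
Skolem function arity = 1

1


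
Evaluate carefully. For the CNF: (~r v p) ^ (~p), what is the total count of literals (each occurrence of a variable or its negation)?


Counting literals in each clause:
Clause 1: 2 literal(s)
Clause 2: 1 literal(s)
Total = 3

3


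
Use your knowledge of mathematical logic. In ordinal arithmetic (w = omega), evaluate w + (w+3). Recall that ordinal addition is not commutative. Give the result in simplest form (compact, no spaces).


Compute w + (w+3).
Ordinal + is associative but NOT commutative; for finite n>0, n + w = w but w + n stays w+n.
w + (w+3) = (w+w) + 3 = w*2+3.
Result = w*2+3

w*2+3


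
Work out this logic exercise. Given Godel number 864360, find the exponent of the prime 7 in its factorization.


Factorize 864360 by dividing by 7 repeatedly.
Division steps: 7 divides 864360 exactly 4 time(s).
Exponent of 7 = 4

4


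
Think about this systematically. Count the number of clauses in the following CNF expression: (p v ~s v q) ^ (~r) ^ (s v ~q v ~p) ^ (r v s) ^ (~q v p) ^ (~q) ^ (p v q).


A CNF formula is a conjunction of clauses.
Clauses are separated by ^.
Counting the conjuncts: 7 clauses.

7


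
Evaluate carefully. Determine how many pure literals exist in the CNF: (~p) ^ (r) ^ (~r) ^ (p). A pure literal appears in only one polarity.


Check each variable for pure literal status:
p: mixed (not pure)
q: absent (not pure)
r: mixed (not pure)
Pure literal count = 0

0


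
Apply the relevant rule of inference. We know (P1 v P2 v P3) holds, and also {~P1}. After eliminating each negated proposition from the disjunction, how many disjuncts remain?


Original disjuncts (3): P1, P2, P3
Negated (eliminate): ~P1
Remaining disjuncts: P2, P3
Count = 3 - 1 = 2

2


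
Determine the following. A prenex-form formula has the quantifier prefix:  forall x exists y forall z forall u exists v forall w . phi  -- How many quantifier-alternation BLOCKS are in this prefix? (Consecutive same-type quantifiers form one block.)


Quantifier-type sequence: A E A A E A  (A=forall, E=exists)
Group into maximal same-type runs:
  Ax1 | Ex1 | Ax2 | Ex1 | Ax1
Number of blocks = 5

5


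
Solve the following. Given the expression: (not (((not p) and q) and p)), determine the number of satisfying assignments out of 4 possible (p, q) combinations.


Check all 4 assignments:
p=0, q=0: 1
p=0, q=1: 1
p=1, q=0: 1
p=1, q=1: 1
Count of True = 4

4


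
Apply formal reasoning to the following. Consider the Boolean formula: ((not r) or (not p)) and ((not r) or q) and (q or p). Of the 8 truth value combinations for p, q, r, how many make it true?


Evaluate all 8 assignments for p, q, r:
p=0, q=0, r=0: 0
p=0, q=0, r=1: 0
p=0, q=1, r=0: 1
p=0, q=1, r=1: 1
p=1, q=0, r=0: 1
p=1, q=0, r=1: 0
p=1, q=1, r=0: 1
p=1, q=1, r=1: 0
Satisfying count = 4

4


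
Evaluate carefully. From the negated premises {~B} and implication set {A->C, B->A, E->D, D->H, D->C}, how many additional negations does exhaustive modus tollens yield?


Initial negated facts: {~B}
Apply modus tollens to closure:
  (no implication fires)
Final negated: {~B}
New negations: {(none)}
Count = 0

0


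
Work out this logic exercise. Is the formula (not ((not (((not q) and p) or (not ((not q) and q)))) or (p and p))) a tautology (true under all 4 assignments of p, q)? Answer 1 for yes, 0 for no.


Check all 4 assignments:
p=0, q=0: 1
p=0, q=1: 1
p=1, q=0: 0
p=1, q=1: 0
Satisfying count = 2/4.
Tautology iff count = 4: no.

0


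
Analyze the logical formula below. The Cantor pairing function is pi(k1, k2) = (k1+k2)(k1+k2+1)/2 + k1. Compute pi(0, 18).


k1 + k2 = 18
(k1+k2)(k1+k2+1)/2 = 18 * 19 / 2 = 171
pi = 171 + 0 = 171

171


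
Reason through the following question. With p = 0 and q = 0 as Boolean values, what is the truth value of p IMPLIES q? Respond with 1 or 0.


p = 0, q = 0
Operation: p IMPLIES q
Evaluate: 0 IMPLIES 0 = 1

1


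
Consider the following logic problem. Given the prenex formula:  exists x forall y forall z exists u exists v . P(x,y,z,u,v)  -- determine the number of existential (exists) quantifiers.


Quantifier prefix: exists x forall y forall z exists u exists v
Mark each quantifier type:
  E U U E E
Universal count = 2, Existential count = 3
Asked for existential (exists) quantifiers: 3

3


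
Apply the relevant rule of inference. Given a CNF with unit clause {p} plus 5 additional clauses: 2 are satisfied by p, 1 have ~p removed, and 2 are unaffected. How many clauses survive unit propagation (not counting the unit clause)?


Satisfied (removed): 2
Shortened (remain): 1
Unchanged (remain): 2
Remaining = 1 + 2 = 3

3


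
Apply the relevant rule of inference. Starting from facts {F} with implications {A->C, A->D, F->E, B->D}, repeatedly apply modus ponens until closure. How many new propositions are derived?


Initial facts: {F}
Apply modus ponens to closure:
  F and F->E  =>  E
Final known: {E, F}
New propositions: {E}
Count = 1

1


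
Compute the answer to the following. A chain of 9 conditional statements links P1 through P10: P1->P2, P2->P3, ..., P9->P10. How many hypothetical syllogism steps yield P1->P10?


With 9 implications in a chain connecting 10 propositions:
P1->P2, P2->P3, ..., P9->P10
Steps needed = (number of implications) - 1 = 9 - 1 = 8

8


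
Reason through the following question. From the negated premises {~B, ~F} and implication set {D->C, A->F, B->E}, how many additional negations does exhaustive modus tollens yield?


Initial negated facts: {~B, ~F}
Apply modus tollens to closure:
  ~F and A->F  =>  ~A
Final negated: {~A, ~B, ~F}
New negations: {~A}
Count = 1

1


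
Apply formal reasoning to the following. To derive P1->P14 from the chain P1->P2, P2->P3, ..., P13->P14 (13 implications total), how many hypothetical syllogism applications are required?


With 13 implications in a chain connecting 14 propositions:
P1->P2, P2->P3, ..., P13->P14
Steps needed = (number of implications) - 1 = 13 - 1 = 12

12


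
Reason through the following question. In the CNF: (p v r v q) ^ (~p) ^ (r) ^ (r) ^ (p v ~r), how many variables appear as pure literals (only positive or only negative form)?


Check each variable for pure literal status:
p: mixed (not pure)
q: pure positive
r: mixed (not pure)
Pure literal count = 1

1


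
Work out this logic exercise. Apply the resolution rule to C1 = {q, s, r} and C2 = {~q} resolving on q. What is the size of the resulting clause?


Remove q from C1 and ~q from C2.
C1 remainder: {s, r}
C2 remainder: {}
Union (resolvent): {r, s}
Resolvent has 2 literal(s).

2


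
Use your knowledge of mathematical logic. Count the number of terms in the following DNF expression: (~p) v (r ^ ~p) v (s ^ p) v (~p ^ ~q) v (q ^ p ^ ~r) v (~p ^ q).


A DNF formula is a disjunction of terms (conjunctions).
Terms are separated by v.
Counting the disjuncts: 6 terms.

6


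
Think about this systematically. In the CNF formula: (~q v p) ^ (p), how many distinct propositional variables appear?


Identify each variable that appears in the formula.
Variables found: p, q
Count = 2

2


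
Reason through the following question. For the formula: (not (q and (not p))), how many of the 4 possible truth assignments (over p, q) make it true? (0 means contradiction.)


Check all 4 assignments:
p=0, q=0: 1
p=0, q=1: 0
p=1, q=0: 1
p=1, q=1: 1
Count of True = 3

3


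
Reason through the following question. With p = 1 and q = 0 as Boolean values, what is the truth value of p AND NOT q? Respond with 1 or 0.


p = 1, q = 0
Operation: p AND NOT q
Evaluate: 1 AND NOT 0 = 1

1


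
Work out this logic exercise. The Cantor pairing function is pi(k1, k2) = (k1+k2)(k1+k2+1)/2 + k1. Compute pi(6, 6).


k1 + k2 = 12
(k1+k2)(k1+k2+1)/2 = 12 * 13 / 2 = 78
pi = 78 + 6 = 84

84


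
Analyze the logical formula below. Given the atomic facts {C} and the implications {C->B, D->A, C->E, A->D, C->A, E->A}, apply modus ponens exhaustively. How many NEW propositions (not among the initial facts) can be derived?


Initial facts: {C}
Apply modus ponens to closure:
  C and C->B  =>  B
  C and C->E  =>  E
  C and C->A  =>  A
  A and A->D  =>  D
Final known: {A, B, C, D, E}
New propositions: {A, B, D, E}
Count = 4

4


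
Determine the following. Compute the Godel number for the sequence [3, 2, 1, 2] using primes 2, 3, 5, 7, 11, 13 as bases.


Encode each element as an exponent of the corresponding prime:
  2^3 = 8
  3^2 = 9
  5^1 = 5
  7^2 = 49
Product = 8 * 9 * 5 * 49 = 17640

17640


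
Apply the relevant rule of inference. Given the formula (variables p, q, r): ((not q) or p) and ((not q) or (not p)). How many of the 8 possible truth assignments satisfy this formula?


Evaluate all 8 assignments for p, q, r:
p=0, q=0, r=0: 1
p=0, q=0, r=1: 1
p=0, q=1, r=0: 0
p=0, q=1, r=1: 0
p=1, q=0, r=0: 1
p=1, q=0, r=1: 1
p=1, q=1, r=0: 0
p=1, q=1, r=1: 0
Satisfying count = 4

4


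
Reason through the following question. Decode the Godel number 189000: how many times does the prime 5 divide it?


Factorize 189000 by dividing by 5 repeatedly.
Division steps: 5 divides 189000 exactly 3 time(s).
Exponent of 5 = 3

3


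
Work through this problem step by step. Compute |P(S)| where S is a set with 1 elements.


The power set of a set with n elements has 2^n elements.
|P(S)| = 2^1 = 2

2


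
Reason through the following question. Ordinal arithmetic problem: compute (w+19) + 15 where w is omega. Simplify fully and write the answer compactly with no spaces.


Compute (w+19) + 15.
Ordinal + is associative but NOT commutative; for finite n>0, n + w = w but w + n stays w+n.
By associativity: (w+19) + 15 = w + (19+15) = w+34.
Result = w+34

w+34


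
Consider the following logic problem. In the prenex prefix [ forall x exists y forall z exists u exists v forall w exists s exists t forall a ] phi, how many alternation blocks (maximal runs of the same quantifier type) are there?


Quantifier-type sequence: A E A E E A E E A  (A=forall, E=exists)
Group into maximal same-type runs:
  Ax1 | Ex1 | Ax1 | Ex2 | Ax1 | Ex2 | Ax1
Number of blocks = 7

7


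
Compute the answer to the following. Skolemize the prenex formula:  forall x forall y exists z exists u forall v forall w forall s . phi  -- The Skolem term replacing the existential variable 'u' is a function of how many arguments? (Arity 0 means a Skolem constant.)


Quantifier prefix: forall x forall y exists z exists u forall v forall w forall s
'u' is existentially quantified at position 4.
Universal variables preceding it: x, y
Skolem function arity = 2

2


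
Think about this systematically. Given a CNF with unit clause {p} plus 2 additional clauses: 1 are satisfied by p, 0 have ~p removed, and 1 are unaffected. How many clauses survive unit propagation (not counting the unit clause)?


Satisfied (removed): 1
Shortened (remain): 0
Unchanged (remain): 1
Remaining = 0 + 1 = 1

1


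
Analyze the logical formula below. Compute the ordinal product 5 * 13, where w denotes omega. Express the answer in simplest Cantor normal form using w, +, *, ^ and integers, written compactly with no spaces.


Compute 5 * 13.
Ordinal * is associative and left-distributive over +, but NOT commutative; for finite n>1, n*w = w but w*n stays w*n.
Both finite; ordinal * agrees with natural *: 5 * 13 = 65.
Result = 65

65


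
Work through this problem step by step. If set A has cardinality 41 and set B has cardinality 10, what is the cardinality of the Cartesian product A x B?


The Cartesian product A x B contains all ordered pairs (a, b).
|A x B| = |A| * |B| = 41 * 10 = 410

410


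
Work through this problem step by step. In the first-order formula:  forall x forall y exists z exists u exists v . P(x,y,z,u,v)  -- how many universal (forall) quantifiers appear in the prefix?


Quantifier prefix: forall x forall y exists z exists u exists v
Mark each quantifier type:
  U U E E E
Universal count = 2, Existential count = 3
Asked for universal (forall) quantifiers: 2

2


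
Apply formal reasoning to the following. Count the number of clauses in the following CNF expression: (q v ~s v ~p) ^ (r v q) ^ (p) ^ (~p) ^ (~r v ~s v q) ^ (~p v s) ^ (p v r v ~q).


A CNF formula is a conjunction of clauses.
Clauses are separated by ^.
Counting the conjuncts: 7 clauses.

7


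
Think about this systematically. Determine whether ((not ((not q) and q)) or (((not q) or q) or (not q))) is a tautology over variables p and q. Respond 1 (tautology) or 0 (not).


Check all 4 assignments:
p=0, q=0: 1
p=0, q=1: 1
p=1, q=0: 1
p=1, q=1: 1
Satisfying count = 4/4.
Tautology iff count = 4: yes.

1


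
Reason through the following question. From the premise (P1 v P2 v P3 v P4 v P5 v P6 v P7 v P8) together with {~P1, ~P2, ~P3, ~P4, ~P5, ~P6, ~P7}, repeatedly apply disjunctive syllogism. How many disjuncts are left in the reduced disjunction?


Original disjuncts (8): P1, P2, P3, P4, P5, P6, P7, P8
Negated (eliminate): ~P1, ~P2, ~P3, ~P4, ~P5, ~P6, ~P7
Remaining disjuncts: P8
Count = 8 - 7 = 1

1


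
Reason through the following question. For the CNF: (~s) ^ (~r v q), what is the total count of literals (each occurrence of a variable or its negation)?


Counting literals in each clause:
Clause 1: 1 literal(s)
Clause 2: 2 literal(s)
Total = 3

3


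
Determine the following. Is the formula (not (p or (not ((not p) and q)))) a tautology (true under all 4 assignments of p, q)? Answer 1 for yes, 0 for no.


Check all 4 assignments:
p=0, q=0: 0
p=0, q=1: 1
p=1, q=0: 0
p=1, q=1: 0
Satisfying count = 1/4.
Tautology iff count = 4: no.

0


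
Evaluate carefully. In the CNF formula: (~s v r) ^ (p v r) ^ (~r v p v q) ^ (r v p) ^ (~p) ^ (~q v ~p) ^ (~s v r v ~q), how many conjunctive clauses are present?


A CNF formula is a conjunction of clauses.
Clauses are separated by ^.
Counting the conjuncts: 7 clauses.

7


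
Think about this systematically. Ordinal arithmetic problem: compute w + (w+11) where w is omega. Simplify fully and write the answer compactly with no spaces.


Compute w + (w+11).
Ordinal + is associative but NOT commutative; for finite n>0, n + w = w but w + n stays w+n.
w + (w+11) = (w+w) + 11 = w*2+11.
Result = w*2+11

w*2+11


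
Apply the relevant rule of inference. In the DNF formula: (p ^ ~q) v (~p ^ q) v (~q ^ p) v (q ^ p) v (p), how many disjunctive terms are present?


A DNF formula is a disjunction of terms (conjunctions).
Terms are separated by v.
Counting the disjuncts: 5 terms.

5


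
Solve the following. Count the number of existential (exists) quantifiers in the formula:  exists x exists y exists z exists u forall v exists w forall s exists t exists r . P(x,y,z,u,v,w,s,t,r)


Quantifier prefix: exists x exists y exists z exists u forall v exists w forall s exists t exists r
Mark each quantifier type:
  E E E E U E U E E
Universal count = 2, Existential count = 7
Asked for existential (exists) quantifiers: 7

7


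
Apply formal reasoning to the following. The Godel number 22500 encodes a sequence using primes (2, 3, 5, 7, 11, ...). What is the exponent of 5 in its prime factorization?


Factorize 22500 by dividing by 5 repeatedly.
Division steps: 5 divides 22500 exactly 4 time(s).
Exponent of 5 = 4

4


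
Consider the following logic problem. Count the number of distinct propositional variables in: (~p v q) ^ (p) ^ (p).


Identify each variable that appears in the formula.
Variables found: p, q
Count = 2

2


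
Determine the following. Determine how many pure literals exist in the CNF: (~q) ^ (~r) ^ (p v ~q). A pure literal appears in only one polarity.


Check each variable for pure literal status:
p: pure positive
q: pure negative
r: pure negative
Pure literal count = 3

3


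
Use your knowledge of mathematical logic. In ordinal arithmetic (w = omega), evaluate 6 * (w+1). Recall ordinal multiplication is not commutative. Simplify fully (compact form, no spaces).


Compute 6 * (w+1).
Ordinal * is associative and left-distributive over +, but NOT commutative; for finite n>1, n*w = w but w*n stays w*n.
By left-distributivity: 6 * (w+1) = 6*w + 6*1 = w + 6 = w+6.
Result = w+6

w+6


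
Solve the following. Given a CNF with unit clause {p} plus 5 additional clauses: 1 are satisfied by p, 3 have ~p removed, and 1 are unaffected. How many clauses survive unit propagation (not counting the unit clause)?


Satisfied (removed): 1
Shortened (remain): 3
Unchanged (remain): 1
Remaining = 3 + 1 = 4

4


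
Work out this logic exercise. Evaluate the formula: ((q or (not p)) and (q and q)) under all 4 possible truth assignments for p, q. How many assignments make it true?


Check all 4 assignments:
p=0, q=0: 0
p=0, q=1: 1
p=1, q=0: 0
p=1, q=1: 1
Count of True = 2

2


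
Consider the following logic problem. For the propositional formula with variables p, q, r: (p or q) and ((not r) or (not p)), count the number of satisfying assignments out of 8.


Evaluate all 8 assignments for p, q, r:
p=0, q=0, r=0: 0
p=0, q=0, r=1: 0
p=0, q=1, r=0: 1
p=0, q=1, r=1: 1
p=1, q=0, r=0: 1
p=1, q=0, r=1: 0
p=1, q=1, r=0: 1
p=1, q=1, r=1: 0
Satisfying count = 4

4


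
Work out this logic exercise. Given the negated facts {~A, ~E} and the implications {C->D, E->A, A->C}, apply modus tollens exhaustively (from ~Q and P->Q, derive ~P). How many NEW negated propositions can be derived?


Initial negated facts: {~A, ~E}
Apply modus tollens to closure:
  (no implication fires)
Final negated: {~A, ~E}
New negations: {(none)}
Count = 0

0


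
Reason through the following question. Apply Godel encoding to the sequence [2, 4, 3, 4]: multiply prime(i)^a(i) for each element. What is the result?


Encode each element as an exponent of the corresponding prime:
  2^2 = 4
  3^4 = 81
  5^3 = 125
  7^4 = 2401
Product = 4 * 81 * 125 * 2401 = 97240500

97240500


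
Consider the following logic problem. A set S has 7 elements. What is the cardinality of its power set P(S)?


The power set of a set with n elements has 2^n elements.
|P(S)| = 2^7 = 128

128


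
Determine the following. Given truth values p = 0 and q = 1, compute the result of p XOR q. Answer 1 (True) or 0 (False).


p = 0, q = 1
Operation: p XOR q
Evaluate: 0 XOR 1 = 1

1


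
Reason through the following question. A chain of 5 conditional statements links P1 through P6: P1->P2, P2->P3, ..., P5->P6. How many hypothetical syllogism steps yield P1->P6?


With 5 implications in a chain connecting 6 propositions:
P1->P2, P2->P3, ..., P5->P6
Steps needed = (number of implications) - 1 = 5 - 1 = 4

4


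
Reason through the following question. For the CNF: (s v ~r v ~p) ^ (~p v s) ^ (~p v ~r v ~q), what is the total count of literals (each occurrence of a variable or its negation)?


Counting literals in each clause:
Clause 1: 3 literal(s)
Clause 2: 2 literal(s)
Clause 3: 3 literal(s)
Total = 8

8


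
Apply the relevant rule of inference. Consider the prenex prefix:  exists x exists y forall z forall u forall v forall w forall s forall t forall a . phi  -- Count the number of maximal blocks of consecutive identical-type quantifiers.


Quantifier-type sequence: E E A A A A A A A  (A=forall, E=exists)
Group into maximal same-type runs:
  Ex2 | Ax7
Number of blocks = 2

2


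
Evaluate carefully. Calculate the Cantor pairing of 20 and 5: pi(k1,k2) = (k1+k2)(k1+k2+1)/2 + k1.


k1 + k2 = 25
(k1+k2)(k1+k2+1)/2 = 25 * 26 / 2 = 325
pi = 325 + 20 = 345

345


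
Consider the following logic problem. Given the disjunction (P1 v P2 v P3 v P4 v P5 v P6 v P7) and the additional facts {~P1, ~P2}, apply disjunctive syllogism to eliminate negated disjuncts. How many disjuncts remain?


Original disjuncts (7): P1, P2, P3, P4, P5, P6, P7
Negated (eliminate): ~P1, ~P2
Remaining disjuncts: P3, P4, P5, P6, P7
Count = 7 - 2 = 5

5


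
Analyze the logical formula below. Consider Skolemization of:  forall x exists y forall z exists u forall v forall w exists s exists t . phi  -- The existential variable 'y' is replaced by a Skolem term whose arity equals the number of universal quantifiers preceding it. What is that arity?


Quantifier prefix: forall x exists y forall z exists u forall v forall w exists s exists t
'y' is existentially quantified at position 2.
Universal variables preceding it: x
Skolem function arity = 1

1


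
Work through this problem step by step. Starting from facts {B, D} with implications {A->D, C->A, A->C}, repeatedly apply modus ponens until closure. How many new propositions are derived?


Initial facts: {B, D}
Apply modus ponens to closure:
  (no implication fires)
Final known: {B, D}
New propositions: {(none)}
Count = 0

0


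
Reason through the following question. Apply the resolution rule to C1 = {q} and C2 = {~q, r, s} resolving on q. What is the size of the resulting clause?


Remove q from C1 and ~q from C2.
C1 remainder: {}
C2 remainder: {r, s}
Union (resolvent): {r, s}
Resolvent has 2 literal(s).

2


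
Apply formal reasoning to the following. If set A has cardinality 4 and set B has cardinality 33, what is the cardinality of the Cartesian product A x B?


The Cartesian product A x B contains all ordered pairs (a, b).
|A x B| = |A| * |B| = 4 * 33 = 132

132


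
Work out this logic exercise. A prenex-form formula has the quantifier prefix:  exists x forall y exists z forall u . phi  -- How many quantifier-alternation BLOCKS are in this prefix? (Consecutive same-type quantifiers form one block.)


Quantifier-type sequence: E A E A  (A=forall, E=exists)
Group into maximal same-type runs:
  Ex1 | Ax1 | Ex1 | Ax1
Number of blocks = 4

4


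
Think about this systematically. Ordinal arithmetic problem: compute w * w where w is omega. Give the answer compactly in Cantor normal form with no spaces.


Compute w * w.
Ordinal * is associative and left-distributive over +, but NOT commutative; for finite n>1, n*w = w but w*n stays w*n.
w * w = w^2 by definition.
Result = w^2

w^2


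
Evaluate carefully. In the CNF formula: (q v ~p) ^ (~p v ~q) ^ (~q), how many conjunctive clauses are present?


A CNF formula is a conjunction of clauses.
Clauses are separated by ^.
Counting the conjuncts: 3 clauses.

3


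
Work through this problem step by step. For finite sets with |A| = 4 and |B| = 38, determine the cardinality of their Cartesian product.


The Cartesian product A x B contains all ordered pairs (a, b).
|A x B| = |A| * |B| = 4 * 38 = 152

152


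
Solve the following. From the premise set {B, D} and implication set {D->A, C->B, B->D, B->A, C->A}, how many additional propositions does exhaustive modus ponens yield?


Initial facts: {B, D}
Apply modus ponens to closure:
  D and D->A  =>  A
Final known: {A, B, D}
New propositions: {A}
Count = 1

1


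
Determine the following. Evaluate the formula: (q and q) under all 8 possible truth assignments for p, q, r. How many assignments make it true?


Check all 8 assignments:
p=0, q=0, r=0: 0
p=0, q=0, r=1: 0
p=0, q=1, r=0: 1
p=0, q=1, r=1: 1
p=1, q=0, r=0: 0
p=1, q=0, r=1: 0
p=1, q=1, r=0: 1
p=1, q=1, r=1: 1
Count of True = 4

4


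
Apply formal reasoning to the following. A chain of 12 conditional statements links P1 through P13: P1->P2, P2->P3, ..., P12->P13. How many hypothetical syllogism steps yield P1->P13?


With 12 implications in a chain connecting 13 propositions:
P1->P2, P2->P3, ..., P12->P13
Steps needed = (number of implications) - 1 = 12 - 1 = 11

11


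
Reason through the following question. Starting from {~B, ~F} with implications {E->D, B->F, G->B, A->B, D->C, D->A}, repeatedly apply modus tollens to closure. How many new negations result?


Initial negated facts: {~B, ~F}
Apply modus tollens to closure:
  ~B and G->B  =>  ~G
  ~B and A->B  =>  ~A
  ~A and D->A  =>  ~D
  ~D and E->D  =>  ~E
Final negated: {~A, ~B, ~D, ~E, ~F, ~G}
New negations: {~A, ~D, ~E, ~G}
Count = 4

4


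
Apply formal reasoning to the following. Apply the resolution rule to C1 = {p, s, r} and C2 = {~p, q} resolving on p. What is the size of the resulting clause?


Remove p from C1 and ~p from C2.
C1 remainder: {s, r}
C2 remainder: {q}
Union (resolvent): {q, r, s}
Resolvent has 3 literal(s).

3


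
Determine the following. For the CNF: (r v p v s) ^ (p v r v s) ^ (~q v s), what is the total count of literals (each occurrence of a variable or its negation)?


Counting literals in each clause:
Clause 1: 3 literal(s)
Clause 2: 3 literal(s)
Clause 3: 2 literal(s)
Total = 8

8


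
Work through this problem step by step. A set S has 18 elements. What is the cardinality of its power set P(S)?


The power set of a set with n elements has 2^n elements.
|P(S)| = 2^18 = 262144

262144


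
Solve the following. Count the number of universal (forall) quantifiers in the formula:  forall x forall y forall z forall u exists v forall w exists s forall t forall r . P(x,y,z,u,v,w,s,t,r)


Quantifier prefix: forall x forall y forall z forall u exists v forall w exists s forall t forall r
Mark each quantifier type:
  U U U U E U E U U
Universal count = 7, Existential count = 2
Asked for universal (forall) quantifiers: 7

7


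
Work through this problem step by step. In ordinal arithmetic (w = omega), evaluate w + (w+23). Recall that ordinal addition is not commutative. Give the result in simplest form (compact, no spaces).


Compute w + (w+23).
Ordinal + is associative but NOT commutative; for finite n>0, n + w = w but w + n stays w+n.
w + (w+23) = (w+w) + 23 = w*2+23.
Result = w*2+23

w*2+23


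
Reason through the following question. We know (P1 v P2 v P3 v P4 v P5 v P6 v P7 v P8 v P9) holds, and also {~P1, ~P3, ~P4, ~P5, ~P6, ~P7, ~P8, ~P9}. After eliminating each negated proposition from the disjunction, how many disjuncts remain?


Original disjuncts (9): P1, P2, P3, P4, P5, P6, P7, P8, P9
Negated (eliminate): ~P1, ~P3, ~P4, ~P5, ~P6, ~P7, ~P8, ~P9
Remaining disjuncts: P2
Count = 9 - 8 = 1

1


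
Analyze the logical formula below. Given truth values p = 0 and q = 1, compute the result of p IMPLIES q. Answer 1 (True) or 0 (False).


p = 0, q = 1
Operation: p IMPLIES q
Evaluate: 0 IMPLIES 1 = 1

1


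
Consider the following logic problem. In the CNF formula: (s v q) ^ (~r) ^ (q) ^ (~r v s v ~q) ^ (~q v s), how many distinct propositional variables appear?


Identify each variable that appears in the formula.
Variables found: q, r, s
Count = 3

3


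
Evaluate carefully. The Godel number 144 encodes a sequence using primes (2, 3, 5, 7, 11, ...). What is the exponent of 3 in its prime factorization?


Factorize 144 by dividing by 3 repeatedly.
Division steps: 3 divides 144 exactly 2 time(s).
Exponent of 3 = 2

2


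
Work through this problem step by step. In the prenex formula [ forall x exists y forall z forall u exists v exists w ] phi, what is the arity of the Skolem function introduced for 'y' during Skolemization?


Quantifier prefix: forall x exists y forall z forall u exists v exists w
'y' is existentially quantified at position 2.
Universal variables preceding it: x
Skolem function arity = 1

1
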